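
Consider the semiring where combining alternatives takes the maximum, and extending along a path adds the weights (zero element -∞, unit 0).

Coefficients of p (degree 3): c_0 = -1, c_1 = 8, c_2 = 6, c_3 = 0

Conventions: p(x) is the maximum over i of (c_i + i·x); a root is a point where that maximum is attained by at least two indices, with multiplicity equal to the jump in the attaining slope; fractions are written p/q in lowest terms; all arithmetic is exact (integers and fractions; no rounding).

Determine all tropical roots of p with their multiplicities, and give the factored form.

hull edge (i=0, c=-1) to (i=1, c=8): slope 9, span 1
hull edge (i=1, c=8) to (i=2, c=6): slope -2, span 1
hull edge (i=2, c=6) to (i=3, c=0): slope -6, span 1
Factored form: p(x) = 0 ⊗ (x ⊕ (-9)) ⊗ (x ⊕ 2) ⊗ (x ⊕ 6)
Answer: roots = -9 (mult 1), 2 (mult 1), 6 (mult 1)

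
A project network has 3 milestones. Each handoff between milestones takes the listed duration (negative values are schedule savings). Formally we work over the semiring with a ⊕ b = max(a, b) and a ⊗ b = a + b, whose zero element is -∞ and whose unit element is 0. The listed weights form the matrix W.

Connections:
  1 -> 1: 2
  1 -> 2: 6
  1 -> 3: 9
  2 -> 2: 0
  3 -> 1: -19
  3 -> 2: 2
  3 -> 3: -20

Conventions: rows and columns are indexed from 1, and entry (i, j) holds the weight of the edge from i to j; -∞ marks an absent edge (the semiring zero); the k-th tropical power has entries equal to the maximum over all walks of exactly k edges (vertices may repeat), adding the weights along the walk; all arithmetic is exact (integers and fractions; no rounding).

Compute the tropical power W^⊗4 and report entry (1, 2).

W^⊗2:
  [4, 11, 11]
  [-∞, 0, -∞]
  [-17, 2, -10]
W^⊗3:
  [6, 13, 13]
  [-∞, 0, -∞]
  [-15, 2, -8]
W^⊗4:
  [8, 15, 15]
  [-∞, 0, -∞]
  [-13, 2, -6]
Key observation: the optimum is the walk 1->1->1->3->2, with weight 2 + 2 + 9 + 2 = 15.
Optimal value attained by: walk 1->1->1->3->2.
Answer: (W^⊗4)[1][2] = 15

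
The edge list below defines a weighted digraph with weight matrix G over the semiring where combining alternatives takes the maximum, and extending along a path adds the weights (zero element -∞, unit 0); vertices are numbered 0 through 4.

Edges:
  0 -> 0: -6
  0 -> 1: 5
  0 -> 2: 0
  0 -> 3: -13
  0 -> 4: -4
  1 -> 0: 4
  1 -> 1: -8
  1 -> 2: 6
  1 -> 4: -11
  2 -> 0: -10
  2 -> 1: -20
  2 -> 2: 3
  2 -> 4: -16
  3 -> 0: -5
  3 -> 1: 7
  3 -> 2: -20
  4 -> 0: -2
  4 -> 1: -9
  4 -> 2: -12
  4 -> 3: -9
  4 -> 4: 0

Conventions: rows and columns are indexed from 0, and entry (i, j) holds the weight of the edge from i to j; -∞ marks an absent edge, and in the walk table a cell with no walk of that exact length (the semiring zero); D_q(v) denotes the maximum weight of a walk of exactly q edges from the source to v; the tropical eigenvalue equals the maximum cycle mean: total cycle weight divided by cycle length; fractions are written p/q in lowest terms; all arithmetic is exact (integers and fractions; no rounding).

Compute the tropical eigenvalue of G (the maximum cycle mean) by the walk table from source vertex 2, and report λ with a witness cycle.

q=0: [-∞, -∞, 0, -∞, -∞]
q=1: [-10, -20, 3, -∞, -16]
q=2: [-7, -5, 6, -23, -13]
q=3: [-1, -2, 9, -20, -10]
q=4: [2, 4, 12, -14, -5]
q=5: [8, 7, 15, -11, -2]
Optimal cycle mean attained by: cycle 0->1->0, total 5 + 4, length 2.
Answer: λ = 9/2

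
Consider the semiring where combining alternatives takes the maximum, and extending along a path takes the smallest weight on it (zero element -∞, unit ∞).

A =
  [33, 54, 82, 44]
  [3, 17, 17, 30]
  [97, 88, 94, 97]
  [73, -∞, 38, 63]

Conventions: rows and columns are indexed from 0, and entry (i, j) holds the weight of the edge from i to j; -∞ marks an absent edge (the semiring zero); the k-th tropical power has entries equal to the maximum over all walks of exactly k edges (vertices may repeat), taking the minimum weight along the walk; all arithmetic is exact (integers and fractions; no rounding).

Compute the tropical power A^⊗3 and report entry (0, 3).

A^⊗2:
  [82, 82, 82, 82]
  [30, 17, 30, 30]
  [94, 88, 94, 94]
  [63, 54, 73, 63]
A^⊗3:
  [82, 82, 82, 82]
  [30, 30, 30, 30]
  [94, 88, 94, 94]
  [73, 73, 73, 73]
Key observation: the optimum is the walk 0->2->2->3, with weight 82 min 94 min 97 = 82.
Optimal value attained by: walk 0->2->2->3.
Answer: (A^⊗3)[0][3] = 82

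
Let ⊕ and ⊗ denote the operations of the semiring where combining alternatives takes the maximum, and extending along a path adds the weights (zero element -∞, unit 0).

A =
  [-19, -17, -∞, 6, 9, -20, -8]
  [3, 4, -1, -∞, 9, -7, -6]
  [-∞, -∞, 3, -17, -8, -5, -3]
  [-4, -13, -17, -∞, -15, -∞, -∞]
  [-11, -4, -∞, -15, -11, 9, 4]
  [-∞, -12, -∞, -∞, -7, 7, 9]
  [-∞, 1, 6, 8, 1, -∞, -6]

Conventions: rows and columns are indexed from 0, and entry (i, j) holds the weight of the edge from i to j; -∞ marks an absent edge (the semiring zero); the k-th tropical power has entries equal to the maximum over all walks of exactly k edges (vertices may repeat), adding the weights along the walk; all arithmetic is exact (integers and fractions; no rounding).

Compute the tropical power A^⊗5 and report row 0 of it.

A^⊗2:
  [2, 5, -2, 0, -2, 18, 13]
  [7, 8, 3, 9, 13, 18, 13]
  [-19, -2, 6, 5, -2, 2, 4]
  [-10, -9, -14, 2, 5, -6, -11]
  [-1, 5, 10, 12, 5, 16, 18]
  [-9, 10, 15, 17, 10, 14, 16]
  [4, 5, 9, 2, 10, 10, 5]
A^⊗3:
  [8, 14, 19, 21, 14, 25, 27]
  [11, 14, 19, 21, 17, 25, 27]
  [1, 5, 10, 12, 7, 9, 11]
  [-2, 1, -5, -3, 0, 14, 9]
  [8, 19, 24, 26, 19, 23, 25]
  [13, 17, 22, 24, 19, 21, 23]
  [8, 9, 12, 13, 14, 19, 19]
A^⊗4:
  [17, 28, 33, 35, 28, 32, 34]
  [17, 28, 33, 35, 28, 32, 34]
  [8, 12, 17, 19, 14, 16, 18]
  [4, 10, 15, 17, 10, 21, 23]
  [22, 26, 31, 33, 28, 30, 32]
  [20, 24, 29, 31, 26, 28, 30]
  [12, 20, 25, 27, 20, 26, 28]
A^⊗5:
  [31, 35, 40, 42, 37, 39, 41]
  [31, 35, 40, 42, 37, 39, 41]
  [15, 19, 24, 26, 21, 23, 25]
  [13, 24, 29, 31, 24, 28, 30]
  [29, 33, 38, 40, 35, 37, 39]
  [27, 31, 36, 38, 33, 35, 37]
  [23, 29, 34, 36, 29, 33, 35]
Answer: row 0 of A^⊗5 = [31, 35, 40, 42, 37, 39, 41]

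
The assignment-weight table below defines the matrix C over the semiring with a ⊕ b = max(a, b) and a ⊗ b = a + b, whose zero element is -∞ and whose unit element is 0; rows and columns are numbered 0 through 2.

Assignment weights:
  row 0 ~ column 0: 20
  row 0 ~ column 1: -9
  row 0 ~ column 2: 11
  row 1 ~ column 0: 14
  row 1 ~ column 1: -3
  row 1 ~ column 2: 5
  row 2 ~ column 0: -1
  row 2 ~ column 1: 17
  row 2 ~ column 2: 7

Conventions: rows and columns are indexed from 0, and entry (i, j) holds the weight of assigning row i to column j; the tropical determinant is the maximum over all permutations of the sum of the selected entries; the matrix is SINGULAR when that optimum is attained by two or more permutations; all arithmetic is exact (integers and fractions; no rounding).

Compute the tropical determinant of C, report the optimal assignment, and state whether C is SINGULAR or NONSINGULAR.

σ = (0, 1, 2): 20 + (-3) + 7 = 24
σ = (0, 2, 1): 20 + 5 + 17 = 42
σ = (1, 0, 2): (-9) + 14 + 7 = 12
σ = (1, 2, 0): (-9) + 5 + (-1) = -5
σ = (2, 0, 1): 11 + 14 + 17 = 42
σ = (2, 1, 0): 11 + (-3) + (-1) = 7
Optimal value attained by: σ = (0, 2, 1).
Answer: det⊕(C) = 42; verdict: SINGULAR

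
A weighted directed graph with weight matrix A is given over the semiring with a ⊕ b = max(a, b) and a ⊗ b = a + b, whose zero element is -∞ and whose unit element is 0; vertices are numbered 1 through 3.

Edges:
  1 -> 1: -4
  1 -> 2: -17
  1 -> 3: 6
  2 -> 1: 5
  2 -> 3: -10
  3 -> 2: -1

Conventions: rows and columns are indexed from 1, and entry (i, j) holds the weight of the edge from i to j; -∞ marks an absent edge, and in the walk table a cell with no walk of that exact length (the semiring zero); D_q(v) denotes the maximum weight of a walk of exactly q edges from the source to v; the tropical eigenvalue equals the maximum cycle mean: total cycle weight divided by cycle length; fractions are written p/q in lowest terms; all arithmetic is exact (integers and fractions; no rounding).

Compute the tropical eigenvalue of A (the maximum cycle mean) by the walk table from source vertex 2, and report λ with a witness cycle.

q=0: [-∞, 0, -∞]
q=1: [5, -∞, -10]
q=2: [1, -11, 11]
q=3: [-3, 10, 7]
Optimal cycle mean attained by: cycle 1->3->2->1, total 6 + (-1) + 5, length 3.
Answer: λ = 10/3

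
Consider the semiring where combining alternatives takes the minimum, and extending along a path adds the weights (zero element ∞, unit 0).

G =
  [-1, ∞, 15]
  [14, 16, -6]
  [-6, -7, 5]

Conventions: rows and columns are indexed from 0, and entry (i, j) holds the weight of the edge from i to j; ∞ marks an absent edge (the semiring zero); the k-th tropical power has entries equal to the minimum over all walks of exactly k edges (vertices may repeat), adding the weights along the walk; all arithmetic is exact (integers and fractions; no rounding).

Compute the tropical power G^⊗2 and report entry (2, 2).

G^⊗2:
  [-2, 8, 14]
  [-12, -13, -1]
  [-7, -2, -13]
Key observation: the optimum is the walk 2->1->2, with weight (-7) + (-6) = -13.
Optimal value attained by: walk 2->1->2.
Answer: (G^⊗2)[2][2] = -13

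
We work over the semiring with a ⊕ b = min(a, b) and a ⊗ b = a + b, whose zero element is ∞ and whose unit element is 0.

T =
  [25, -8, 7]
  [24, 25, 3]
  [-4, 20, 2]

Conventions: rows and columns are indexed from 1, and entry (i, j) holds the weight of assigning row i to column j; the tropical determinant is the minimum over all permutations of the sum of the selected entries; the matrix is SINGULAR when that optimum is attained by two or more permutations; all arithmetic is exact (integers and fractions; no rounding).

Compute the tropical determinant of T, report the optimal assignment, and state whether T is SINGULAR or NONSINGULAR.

σ = (1, 2, 3): 25 + 25 + 2 = 52
σ = (1, 3, 2): 25 + 3 + 20 = 48
σ = (2, 1, 3): (-8) + 24 + 2 = 18
σ = (2, 3, 1): (-8) + 3 + (-4) = -9
σ = (3, 1, 2): 7 + 24 + 20 = 51
σ = (3, 2, 1): 7 + 25 + (-4) = 28
Optimal value attained by: σ = (2, 3, 1).
Answer: det⊕(T) = -9; verdict: NONSINGULAR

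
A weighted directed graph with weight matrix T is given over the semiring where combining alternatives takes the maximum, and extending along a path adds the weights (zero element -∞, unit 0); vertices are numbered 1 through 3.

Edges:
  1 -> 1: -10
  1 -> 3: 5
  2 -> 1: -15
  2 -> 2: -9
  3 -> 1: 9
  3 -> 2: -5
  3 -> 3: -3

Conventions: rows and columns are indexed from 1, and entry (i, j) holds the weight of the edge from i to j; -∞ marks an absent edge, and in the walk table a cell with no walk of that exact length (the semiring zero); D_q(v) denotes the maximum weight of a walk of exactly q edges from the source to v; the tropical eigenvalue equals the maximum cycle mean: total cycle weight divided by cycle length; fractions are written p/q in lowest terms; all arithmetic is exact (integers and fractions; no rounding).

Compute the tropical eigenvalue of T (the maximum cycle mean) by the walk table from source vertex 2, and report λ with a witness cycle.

q=0: [-∞, 0, -∞]
q=1: [-15, -9, -∞]
q=2: [-24, -18, -10]
q=3: [-1, -15, -13]
Optimal cycle mean attained by: cycle 1->3->1, total 5 + 9, length 2.
Answer: λ = 7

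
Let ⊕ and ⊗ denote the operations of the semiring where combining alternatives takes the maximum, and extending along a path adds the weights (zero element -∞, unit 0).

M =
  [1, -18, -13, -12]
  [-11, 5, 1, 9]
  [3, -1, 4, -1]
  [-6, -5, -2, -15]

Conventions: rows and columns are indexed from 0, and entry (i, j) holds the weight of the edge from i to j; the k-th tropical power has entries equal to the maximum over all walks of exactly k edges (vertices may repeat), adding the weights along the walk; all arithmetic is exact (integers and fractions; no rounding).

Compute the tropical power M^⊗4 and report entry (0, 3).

M^⊗2:
  [2, -13, -9, -9]
  [4, 10, 7, 14]
  [7, 4, 8, 8]
  [1, 0, 2, 4]
M^⊗3:
  [3, -8, -5, -4]
  [10, 15, 12, 19]
  [11, 9, 12, 13]
  [5, 5, 6, 9]
M^⊗4:
  [4, -3, -1, 1]
  [15, 20, 17, 24]
  [15, 14, 16, 18]
  [9, 10, 10, 14]
Key observation: the optimum is the walk 0->1->1->1->3, with weight (-18) + 5 + 5 + 9 = 1.
Optimal value attained by: walk 0->1->1->1->3.
Answer: (M^⊗4)[0][3] = 1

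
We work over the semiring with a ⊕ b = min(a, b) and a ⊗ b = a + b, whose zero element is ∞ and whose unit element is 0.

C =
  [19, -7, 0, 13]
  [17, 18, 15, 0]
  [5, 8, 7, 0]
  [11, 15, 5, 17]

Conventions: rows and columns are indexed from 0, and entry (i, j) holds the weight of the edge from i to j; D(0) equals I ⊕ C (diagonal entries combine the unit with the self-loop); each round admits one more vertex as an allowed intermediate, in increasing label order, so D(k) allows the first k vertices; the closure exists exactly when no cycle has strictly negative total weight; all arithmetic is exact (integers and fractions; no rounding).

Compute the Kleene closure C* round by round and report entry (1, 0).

D(0):
  [0, -7, 0, 13]
  [17, 0, 15, 0]
  [5, 8, 0, 0]
  [11, 15, 5, 0]
D(1):
  [0, -7, 0, 13]
  [17, 0, 15, 0]
  [5, -2, 0, 0]
  [11, 4, 5, 0]
D(2):
  [0, -7, 0, -7]
  [17, 0, 15, 0]
  [5, -2, 0, -2]
  [11, 4, 5, 0]
D(3):
  [0, -7, 0, -7]
  [17, 0, 15, 0]
  [5, -2, 0, -2]
  [10, 3, 5, 0]
D(4):
  [0, -7, -2, -7]
  [10, 0, 5, 0]
  [5, -2, 0, -2]
  [10, 3, 5, 0]
Answer: C*[1][0] = 10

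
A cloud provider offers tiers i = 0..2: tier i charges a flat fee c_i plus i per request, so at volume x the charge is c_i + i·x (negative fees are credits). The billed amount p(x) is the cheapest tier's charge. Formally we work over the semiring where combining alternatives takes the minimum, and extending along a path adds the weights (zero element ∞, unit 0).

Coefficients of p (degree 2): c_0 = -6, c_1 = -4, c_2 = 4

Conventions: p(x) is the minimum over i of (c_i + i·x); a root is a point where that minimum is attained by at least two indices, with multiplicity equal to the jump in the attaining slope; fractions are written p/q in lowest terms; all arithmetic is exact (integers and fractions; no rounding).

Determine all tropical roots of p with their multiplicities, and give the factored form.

hull edge (i=0, c=-6) to (i=1, c=-4): slope 2, span 1
hull edge (i=1, c=-4) to (i=2, c=4): slope 8, span 1
Factored form: p(x) = 4 ⊗ (x ⊕ (-8)) ⊗ (x ⊕ (-2))
Answer: roots = -8 (mult 1), -2 (mult 1)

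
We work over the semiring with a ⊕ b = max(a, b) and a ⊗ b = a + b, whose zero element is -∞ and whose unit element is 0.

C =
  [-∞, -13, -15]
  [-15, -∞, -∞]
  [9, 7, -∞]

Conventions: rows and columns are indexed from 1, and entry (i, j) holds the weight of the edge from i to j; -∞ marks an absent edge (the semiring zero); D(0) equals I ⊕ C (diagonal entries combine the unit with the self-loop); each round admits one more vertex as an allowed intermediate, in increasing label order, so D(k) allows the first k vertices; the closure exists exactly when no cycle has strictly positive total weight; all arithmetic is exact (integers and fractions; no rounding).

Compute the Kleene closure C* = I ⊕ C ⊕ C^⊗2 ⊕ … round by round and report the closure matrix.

D(0):
  [0, -13, -15]
  [-15, 0, -∞]
  [9, 7, 0]
D(1):
  [0, -13, -15]
  [-15, 0, -30]
  [9, 7, 0]
D(2):
  [0, -13, -15]
  [-15, 0, -30]
  [9, 7, 0]
D(3):
  [0, -8, -15]
  [-15, 0, -30]
  [9, 7, 0]
Answer: C* = [[0, -8, -15], [-15, 0, -30], [9, 7, 0]]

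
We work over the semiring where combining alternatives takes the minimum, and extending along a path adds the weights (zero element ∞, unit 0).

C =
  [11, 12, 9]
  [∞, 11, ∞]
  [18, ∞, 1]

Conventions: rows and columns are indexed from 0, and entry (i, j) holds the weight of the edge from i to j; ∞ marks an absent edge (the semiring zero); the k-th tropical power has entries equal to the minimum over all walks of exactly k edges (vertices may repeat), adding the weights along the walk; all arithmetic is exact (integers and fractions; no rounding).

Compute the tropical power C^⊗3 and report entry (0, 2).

C^⊗2:
  [22, 23, 10]
  [∞, 22, ∞]
  [19, 30, 2]
C^⊗3:
  [28, 34, 11]
  [∞, 33, ∞]
  [20, 31, 3]
Key observation: the optimum is the walk 0->2->2->2, with weight 9 + 1 + 1 = 11.
Optimal value attained by: walk 0->2->2->2.
Answer: (C^⊗3)[0][2] = 11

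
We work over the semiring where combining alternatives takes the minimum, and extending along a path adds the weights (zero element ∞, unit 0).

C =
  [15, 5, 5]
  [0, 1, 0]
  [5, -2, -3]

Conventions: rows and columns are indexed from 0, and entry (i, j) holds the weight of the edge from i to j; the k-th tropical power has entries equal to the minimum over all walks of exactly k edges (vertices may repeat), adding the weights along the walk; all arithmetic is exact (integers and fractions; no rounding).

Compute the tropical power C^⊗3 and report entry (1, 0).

C^⊗2:
  [5, 3, 2]
  [1, -2, -3]
  [-2, -5, -6]
C^⊗3:
  [3, 0, -1]
  [-2, -5, -6]
  [-5, -8, -9]
Key observation: the optimum is the walk 1->2->1->0, with weight 0 + (-2) + 0 = -2.
Optimal value attained by: walk 1->2->1->0.
Answer: (C^⊗3)[1][0] = -2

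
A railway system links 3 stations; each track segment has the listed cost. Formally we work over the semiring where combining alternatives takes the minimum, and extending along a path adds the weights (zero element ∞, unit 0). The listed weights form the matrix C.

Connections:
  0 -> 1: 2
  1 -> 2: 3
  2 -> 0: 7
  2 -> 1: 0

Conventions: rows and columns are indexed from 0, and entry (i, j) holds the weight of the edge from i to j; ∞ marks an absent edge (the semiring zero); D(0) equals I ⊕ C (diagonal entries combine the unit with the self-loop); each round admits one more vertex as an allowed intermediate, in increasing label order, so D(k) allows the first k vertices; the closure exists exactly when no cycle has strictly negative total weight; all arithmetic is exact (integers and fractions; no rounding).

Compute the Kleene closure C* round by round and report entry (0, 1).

D(0):
  [0, 2, ∞]
  [∞, 0, 3]
  [7, 0, 0]
D(1):
  [0, 2, ∞]
  [∞, 0, 3]
  [7, 0, 0]
D(2):
  [0, 2, 5]
  [∞, 0, 3]
  [7, 0, 0]
D(3):
  [0, 2, 5]
  [10, 0, 3]
  [7, 0, 0]
Answer: C*[0][1] = 2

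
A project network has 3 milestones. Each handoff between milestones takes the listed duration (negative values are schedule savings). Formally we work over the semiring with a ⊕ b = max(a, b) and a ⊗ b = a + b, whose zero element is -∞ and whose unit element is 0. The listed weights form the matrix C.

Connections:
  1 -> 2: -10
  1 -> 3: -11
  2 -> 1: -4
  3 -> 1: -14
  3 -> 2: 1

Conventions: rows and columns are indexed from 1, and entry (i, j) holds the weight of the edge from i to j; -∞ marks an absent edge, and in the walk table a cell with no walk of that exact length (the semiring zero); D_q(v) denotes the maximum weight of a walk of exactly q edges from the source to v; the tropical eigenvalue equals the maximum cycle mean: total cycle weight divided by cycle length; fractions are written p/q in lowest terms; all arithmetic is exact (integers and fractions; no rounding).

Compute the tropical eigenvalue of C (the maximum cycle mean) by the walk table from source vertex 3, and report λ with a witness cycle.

q=0: [-∞, -∞, 0]
q=1: [-14, 1, -∞]
q=2: [-3, -24, -25]
q=3: [-28, -13, -14]
Optimal cycle mean attained by: cycle 1->3->2->1, total (-11) + 1 + (-4), length 3.
Answer: λ = -14/3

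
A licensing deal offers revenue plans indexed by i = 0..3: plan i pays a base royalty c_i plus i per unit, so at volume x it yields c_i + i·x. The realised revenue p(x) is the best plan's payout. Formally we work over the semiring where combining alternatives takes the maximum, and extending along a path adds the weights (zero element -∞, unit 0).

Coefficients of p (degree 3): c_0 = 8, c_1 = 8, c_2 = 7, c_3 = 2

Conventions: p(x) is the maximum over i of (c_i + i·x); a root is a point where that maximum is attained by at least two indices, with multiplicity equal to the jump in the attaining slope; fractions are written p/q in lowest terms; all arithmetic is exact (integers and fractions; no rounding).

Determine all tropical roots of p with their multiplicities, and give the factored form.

hull edge (i=0, c=8) to (i=1, c=8): slope 0, span 1
hull edge (i=1, c=8) to (i=2, c=7): slope -1, span 1
hull edge (i=2, c=7) to (i=3, c=2): slope -5, span 1
Factored form: p(x) = 2 ⊗ (x ⊕ 0) ⊗ (x ⊕ 1) ⊗ (x ⊕ 5)
Answer: roots = 0 (mult 1), 1 (mult 1), 5 (mult 1)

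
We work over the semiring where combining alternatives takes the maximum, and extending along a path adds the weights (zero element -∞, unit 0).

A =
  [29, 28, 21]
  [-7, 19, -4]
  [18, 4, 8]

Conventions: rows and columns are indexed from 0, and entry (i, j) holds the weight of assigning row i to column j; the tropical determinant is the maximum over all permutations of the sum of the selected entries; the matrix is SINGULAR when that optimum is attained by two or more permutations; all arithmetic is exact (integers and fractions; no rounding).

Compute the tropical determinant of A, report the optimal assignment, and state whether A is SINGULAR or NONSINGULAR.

σ = (0, 1, 2): 29 + 19 + 8 = 56
σ = (0, 2, 1): 29 + (-4) + 4 = 29
σ = (1, 0, 2): 28 + (-7) + 8 = 29
σ = (1, 2, 0): 28 + (-4) + 18 = 42
σ = (2, 0, 1): 21 + (-7) + 4 = 18
σ = (2, 1, 0): 21 + 19 + 18 = 58
Optimal value attained by: σ = (2, 1, 0).
Answer: det⊕(A) = 58; verdict: NONSINGULAR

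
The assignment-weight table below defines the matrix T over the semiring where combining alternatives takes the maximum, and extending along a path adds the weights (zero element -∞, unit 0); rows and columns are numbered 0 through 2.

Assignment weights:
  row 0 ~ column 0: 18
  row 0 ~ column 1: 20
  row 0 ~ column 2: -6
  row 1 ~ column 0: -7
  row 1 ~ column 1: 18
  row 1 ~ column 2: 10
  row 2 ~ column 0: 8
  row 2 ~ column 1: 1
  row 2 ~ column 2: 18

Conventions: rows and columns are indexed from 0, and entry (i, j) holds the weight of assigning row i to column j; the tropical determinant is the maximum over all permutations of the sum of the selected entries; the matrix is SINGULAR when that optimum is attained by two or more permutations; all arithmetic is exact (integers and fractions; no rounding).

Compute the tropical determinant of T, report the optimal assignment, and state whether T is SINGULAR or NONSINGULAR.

σ = (0, 1, 2): 18 + 18 + 18 = 54
σ = (0, 2, 1): 18 + 10 + 1 = 29
σ = (1, 0, 2): 20 + (-7) + 18 = 31
σ = (1, 2, 0): 20 + 10 + 8 = 38
σ = (2, 0, 1): (-6) + (-7) + 1 = -12
σ = (2, 1, 0): (-6) + 18 + 8 = 20
Optimal value attained by: σ = (0, 1, 2).
Answer: det⊕(T) = 54; verdict: NONSINGULAR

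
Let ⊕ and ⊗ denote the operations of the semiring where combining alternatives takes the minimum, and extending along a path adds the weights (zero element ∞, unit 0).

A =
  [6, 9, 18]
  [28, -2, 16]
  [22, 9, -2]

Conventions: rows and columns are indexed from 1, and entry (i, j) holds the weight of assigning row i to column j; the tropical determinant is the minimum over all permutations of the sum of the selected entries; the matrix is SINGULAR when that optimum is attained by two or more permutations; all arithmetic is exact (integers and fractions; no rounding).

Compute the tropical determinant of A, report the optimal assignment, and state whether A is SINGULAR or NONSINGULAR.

σ = (1, 2, 3): 6 + (-2) + (-2) = 2
σ = (1, 3, 2): 6 + 16 + 9 = 31
σ = (2, 1, 3): 9 + 28 + (-2) = 35
σ = (2, 3, 1): 9 + 16 + 22 = 47
σ = (3, 1, 2): 18 + 28 + 9 = 55
σ = (3, 2, 1): 18 + (-2) + 22 = 38
Optimal value attained by: σ = (1, 2, 3).
Answer: det⊕(A) = 2; verdict: NONSINGULAR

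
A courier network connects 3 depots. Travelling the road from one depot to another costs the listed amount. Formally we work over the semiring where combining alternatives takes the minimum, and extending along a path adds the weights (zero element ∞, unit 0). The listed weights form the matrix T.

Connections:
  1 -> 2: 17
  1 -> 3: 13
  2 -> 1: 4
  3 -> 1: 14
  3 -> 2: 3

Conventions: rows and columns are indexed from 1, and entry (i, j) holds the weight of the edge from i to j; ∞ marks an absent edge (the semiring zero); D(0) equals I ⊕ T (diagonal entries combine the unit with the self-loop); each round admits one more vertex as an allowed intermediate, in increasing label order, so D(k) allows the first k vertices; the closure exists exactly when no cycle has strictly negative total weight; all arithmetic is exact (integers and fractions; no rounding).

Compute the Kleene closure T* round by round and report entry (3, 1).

D(0):
  [0, 17, 13]
  [4, 0, ∞]
  [14, 3, 0]
D(1):
  [0, 17, 13]
  [4, 0, 17]
  [14, 3, 0]
D(2):
  [0, 17, 13]
  [4, 0, 17]
  [7, 3, 0]
D(3):
  [0, 16, 13]
  [4, 0, 17]
  [7, 3, 0]
Answer: T*[3][1] = 7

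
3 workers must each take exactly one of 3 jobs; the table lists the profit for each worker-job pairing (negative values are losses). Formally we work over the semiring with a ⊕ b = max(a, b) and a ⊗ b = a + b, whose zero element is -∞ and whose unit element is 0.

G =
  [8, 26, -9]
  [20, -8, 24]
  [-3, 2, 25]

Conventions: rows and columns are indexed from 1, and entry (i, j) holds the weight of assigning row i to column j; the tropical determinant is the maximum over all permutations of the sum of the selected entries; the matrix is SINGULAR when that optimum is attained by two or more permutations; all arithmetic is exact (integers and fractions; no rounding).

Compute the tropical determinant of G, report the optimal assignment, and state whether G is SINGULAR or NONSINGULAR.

σ = (1, 2, 3): 8 + (-8) + 25 = 25
σ = (1, 3, 2): 8 + 24 + 2 = 34
σ = (2, 1, 3): 26 + 20 + 25 = 71
σ = (2, 3, 1): 26 + 24 + (-3) = 47
σ = (3, 1, 2): (-9) + 20 + 2 = 13
σ = (3, 2, 1): (-9) + (-8) + (-3) = -20
Optimal value attained by: σ = (2, 1, 3).
Answer: det⊕(G) = 71; verdict: NONSINGULAR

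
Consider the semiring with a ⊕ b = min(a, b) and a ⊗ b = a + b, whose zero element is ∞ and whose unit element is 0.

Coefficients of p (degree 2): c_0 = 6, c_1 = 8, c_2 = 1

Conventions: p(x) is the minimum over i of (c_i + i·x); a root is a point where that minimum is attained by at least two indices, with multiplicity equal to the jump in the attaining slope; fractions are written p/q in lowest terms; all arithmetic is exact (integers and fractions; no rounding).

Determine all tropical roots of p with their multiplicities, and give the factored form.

hull edge (i=0, c=6) to (i=2, c=1): slope -5/2, span 2
Factored form: p(x) = 1 ⊗ (x ⊕ 5/2) ⊗ (x ⊕ 5/2)
Answer: roots = 5/2 (mult 2)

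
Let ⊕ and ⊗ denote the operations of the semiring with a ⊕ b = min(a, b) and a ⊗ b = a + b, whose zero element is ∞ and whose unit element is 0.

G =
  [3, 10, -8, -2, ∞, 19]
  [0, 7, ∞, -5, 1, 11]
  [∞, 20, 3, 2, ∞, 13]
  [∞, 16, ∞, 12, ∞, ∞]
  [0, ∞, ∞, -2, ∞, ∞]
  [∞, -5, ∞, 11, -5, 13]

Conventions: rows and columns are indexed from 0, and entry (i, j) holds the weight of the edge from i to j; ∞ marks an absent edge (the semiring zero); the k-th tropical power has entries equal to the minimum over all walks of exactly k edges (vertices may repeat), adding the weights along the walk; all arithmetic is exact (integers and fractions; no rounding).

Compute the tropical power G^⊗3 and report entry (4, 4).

G^⊗2:
  [6, 12, -5, -6, 11, 5]
  [1, 6, -8, -2, 6, 18]
  [20, 8, 6, 5, 8, 16]
  [16, 23, ∞, 11, 17, 27]
  [3, 10, -8, -2, ∞, 19]
  [-5, 2, ∞, -10, -4, 6]
G^⊗3:
  [9, 0, -2, -3, 0, 8]
  [4, 11, -7, -6, 7, 5]
  [8, 11, 9, 3, 9, 19]
  [17, 22, 8, 14, 22, 34]
  [6, 12, -5, -6, 11, 5]
  [-4, 1, -13, -7, 1, 13]
Key observation: the optimum is the walk 4->0->1->4, with weight 0 + 10 + 1 = 11.
Optimal value attained by: walk 4->0->1->4.
Answer: (G^⊗3)[4][4] = 11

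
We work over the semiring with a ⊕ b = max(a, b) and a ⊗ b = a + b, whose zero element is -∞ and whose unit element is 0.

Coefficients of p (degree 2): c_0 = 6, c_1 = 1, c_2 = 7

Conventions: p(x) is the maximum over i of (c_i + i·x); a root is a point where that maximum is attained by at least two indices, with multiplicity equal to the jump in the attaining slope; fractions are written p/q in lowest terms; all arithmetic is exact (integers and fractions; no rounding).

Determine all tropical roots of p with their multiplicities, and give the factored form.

hull edge (i=0, c=6) to (i=2, c=7): slope 1/2, span 2
Factored form: p(x) = 7 ⊗ (x ⊕ (-1/2)) ⊗ (x ⊕ (-1/2))
Answer: roots = -1/2 (mult 2)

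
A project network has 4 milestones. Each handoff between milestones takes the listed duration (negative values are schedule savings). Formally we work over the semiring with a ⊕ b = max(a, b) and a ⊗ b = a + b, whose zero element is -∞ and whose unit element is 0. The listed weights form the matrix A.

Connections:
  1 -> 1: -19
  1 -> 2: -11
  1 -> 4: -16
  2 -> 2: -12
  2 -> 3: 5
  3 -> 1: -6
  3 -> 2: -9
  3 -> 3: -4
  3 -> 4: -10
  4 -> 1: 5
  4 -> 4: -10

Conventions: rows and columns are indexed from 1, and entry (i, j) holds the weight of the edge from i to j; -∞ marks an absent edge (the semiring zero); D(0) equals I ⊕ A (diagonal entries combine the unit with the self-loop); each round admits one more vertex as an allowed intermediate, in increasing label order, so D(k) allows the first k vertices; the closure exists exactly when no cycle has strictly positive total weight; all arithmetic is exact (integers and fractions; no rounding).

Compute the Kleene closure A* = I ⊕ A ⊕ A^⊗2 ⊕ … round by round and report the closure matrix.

D(0):
  [0, -11, -∞, -16]
  [-∞, 0, 5, -∞]
  [-6, -9, 0, -10]
  [5, -∞, -∞, 0]
D(1):
  [0, -11, -∞, -16]
  [-∞, 0, 5, -∞]
  [-6, -9, 0, -10]
  [5, -6, -∞, 0]
D(2):
  [0, -11, -6, -16]
  [-∞, 0, 5, -∞]
  [-6, -9, 0, -10]
  [5, -6, -1, 0]
D(3):
  [0, -11, -6, -16]
  [-1, 0, 5, -5]
  [-6, -9, 0, -10]
  [5, -6, -1, 0]
D(4):
  [0, -11, -6, -16]
  [0, 0, 5, -5]
  [-5, -9, 0, -10]
  [5, -6, -1, 0]
Answer: A* = [[0, -11, -6, -16], [0, 0, 5, -5], [-5, -9, 0, -10], [5, -6, -1, 0]]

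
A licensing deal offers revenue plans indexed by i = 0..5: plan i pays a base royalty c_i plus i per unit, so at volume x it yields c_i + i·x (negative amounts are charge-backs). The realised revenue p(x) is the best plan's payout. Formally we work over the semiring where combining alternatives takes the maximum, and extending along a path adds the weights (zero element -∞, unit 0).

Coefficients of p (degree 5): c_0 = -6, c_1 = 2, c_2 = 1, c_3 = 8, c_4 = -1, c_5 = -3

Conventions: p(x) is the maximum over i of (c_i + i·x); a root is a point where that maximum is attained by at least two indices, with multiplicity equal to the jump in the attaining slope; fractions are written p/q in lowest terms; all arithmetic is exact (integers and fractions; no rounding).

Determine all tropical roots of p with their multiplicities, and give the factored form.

hull edge (i=0, c=-6) to (i=1, c=2): slope 8, span 1
hull edge (i=1, c=2) to (i=3, c=8): slope 3, span 2
hull edge (i=3, c=8) to (i=5, c=-3): slope -11/2, span 2
Factored form: p(x) = -3 ⊗ (x ⊕ (-8)) ⊗ (x ⊕ (-3)) ⊗ (x ⊕ (-3)) ⊗ (x ⊕ 11/2) ⊗ (x ⊕ 11/2)
Answer: roots = -8 (mult 1), -3 (mult 2), 11/2 (mult 2)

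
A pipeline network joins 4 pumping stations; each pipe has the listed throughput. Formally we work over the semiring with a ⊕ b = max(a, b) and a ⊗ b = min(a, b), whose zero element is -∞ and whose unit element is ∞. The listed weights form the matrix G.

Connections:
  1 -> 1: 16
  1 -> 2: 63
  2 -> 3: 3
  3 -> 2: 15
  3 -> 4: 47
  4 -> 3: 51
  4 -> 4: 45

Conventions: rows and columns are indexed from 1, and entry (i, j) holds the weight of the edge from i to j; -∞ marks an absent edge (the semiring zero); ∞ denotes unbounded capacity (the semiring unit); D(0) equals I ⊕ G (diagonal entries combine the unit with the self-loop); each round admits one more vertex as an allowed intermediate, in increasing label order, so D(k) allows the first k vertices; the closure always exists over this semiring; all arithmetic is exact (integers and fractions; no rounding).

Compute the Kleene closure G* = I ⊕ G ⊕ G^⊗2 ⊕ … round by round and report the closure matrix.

D(0):
  [∞, 63, -∞, -∞]
  [-∞, ∞, 3, -∞]
  [-∞, 15, ∞, 47]
  [-∞, -∞, 51, ∞]
D(1):
  [∞, 63, -∞, -∞]
  [-∞, ∞, 3, -∞]
  [-∞, 15, ∞, 47]
  [-∞, -∞, 51, ∞]
D(2):
  [∞, 63, 3, -∞]
  [-∞, ∞, 3, -∞]
  [-∞, 15, ∞, 47]
  [-∞, -∞, 51, ∞]
D(3):
  [∞, 63, 3, 3]
  [-∞, ∞, 3, 3]
  [-∞, 15, ∞, 47]
  [-∞, 15, 51, ∞]
D(4):
  [∞, 63, 3, 3]
  [-∞, ∞, 3, 3]
  [-∞, 15, ∞, 47]
  [-∞, 15, 51, ∞]
Answer: G* = [[∞, 63, 3, 3], [-∞, ∞, 3, 3], [-∞, 15, ∞, 47], [-∞, 15, 51, ∞]]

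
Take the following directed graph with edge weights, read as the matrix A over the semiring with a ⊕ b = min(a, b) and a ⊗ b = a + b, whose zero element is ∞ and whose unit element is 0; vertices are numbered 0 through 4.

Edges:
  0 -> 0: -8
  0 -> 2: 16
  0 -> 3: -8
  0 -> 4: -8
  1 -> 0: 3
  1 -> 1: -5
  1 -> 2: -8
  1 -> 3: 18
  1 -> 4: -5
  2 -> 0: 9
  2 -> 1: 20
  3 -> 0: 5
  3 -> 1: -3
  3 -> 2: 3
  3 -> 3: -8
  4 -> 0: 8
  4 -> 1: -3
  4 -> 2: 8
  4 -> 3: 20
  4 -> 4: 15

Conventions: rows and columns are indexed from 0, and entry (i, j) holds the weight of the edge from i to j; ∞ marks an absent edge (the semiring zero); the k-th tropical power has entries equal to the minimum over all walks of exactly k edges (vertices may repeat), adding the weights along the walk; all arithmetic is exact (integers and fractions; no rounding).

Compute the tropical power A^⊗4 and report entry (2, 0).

A^⊗2:
  [-16, -11, -5, -16, -16]
  [-5, -10, -13, -5, -10]
  [1, 15, 12, 1, 1]
  [-3, -11, -11, -16, -8]
  [0, -8, -11, 0, -8]
A^⊗3:
  [-24, -19, -19, -24, -24]
  [-13, -15, -18, -13, -15]
  [-7, -2, 4, -7, -7]
  [-11, -19, -19, -24, -16]
  [-8, -13, -16, -8, -13]
A^⊗4:
  [-32, -27, -27, -32, -32]
  [-21, -20, -23, -21, -21]
  [-15, -10, -10, -15, -15]
  [-19, -27, -27, -32, -24]
  [-16, -18, -21, -16, -18]
Key observation: the optimum is the walk 2->0->0->0->0, with weight 9 + (-8) + (-8) + (-8) = -15.
Optimal value attained by: walk 2->0->0->0->0.
Answer: (A^⊗4)[2][0] = -15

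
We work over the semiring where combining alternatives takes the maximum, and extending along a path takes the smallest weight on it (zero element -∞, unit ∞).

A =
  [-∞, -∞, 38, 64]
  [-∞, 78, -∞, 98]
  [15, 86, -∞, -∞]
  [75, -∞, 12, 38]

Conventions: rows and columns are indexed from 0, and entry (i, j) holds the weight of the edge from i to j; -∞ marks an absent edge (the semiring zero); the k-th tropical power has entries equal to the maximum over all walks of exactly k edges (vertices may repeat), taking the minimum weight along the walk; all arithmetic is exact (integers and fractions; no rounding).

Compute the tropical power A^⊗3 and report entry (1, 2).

A^⊗2:
  [64, 38, 12, 38]
  [75, 78, 12, 78]
  [-∞, 78, 15, 86]
  [38, 12, 38, 64]
A^⊗3:
  [38, 38, 38, 64]
  [75, 78, 38, 78]
  [75, 78, 12, 78]
  [64, 38, 38, 38]
Key observation: the optimum is the walk 1->3->0->2, with weight 98 min 75 min 38 = 38.
Optimal value attained by: walk 1->3->0->2.
Answer: (A^⊗3)[1][2] = 38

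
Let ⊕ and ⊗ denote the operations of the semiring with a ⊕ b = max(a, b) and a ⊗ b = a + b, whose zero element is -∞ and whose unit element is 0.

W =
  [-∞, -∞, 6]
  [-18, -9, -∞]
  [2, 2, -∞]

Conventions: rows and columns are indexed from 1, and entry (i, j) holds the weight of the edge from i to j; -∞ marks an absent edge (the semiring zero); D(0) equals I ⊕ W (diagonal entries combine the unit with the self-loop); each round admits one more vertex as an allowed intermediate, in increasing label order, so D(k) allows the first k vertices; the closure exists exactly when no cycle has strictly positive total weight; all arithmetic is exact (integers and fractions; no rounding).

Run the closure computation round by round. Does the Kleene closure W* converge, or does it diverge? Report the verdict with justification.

D(0):
  [0, -∞, 6]
  [-18, 0, -∞]
  [2, 2, 0]
Detection: at round 1, diagonal entry (3, 3) turns strictly positive.
Key observation: the cycle 3->1->3 has total weight 2 + 6, which is strictly positive.
Answer: DIVERGES — positive cycle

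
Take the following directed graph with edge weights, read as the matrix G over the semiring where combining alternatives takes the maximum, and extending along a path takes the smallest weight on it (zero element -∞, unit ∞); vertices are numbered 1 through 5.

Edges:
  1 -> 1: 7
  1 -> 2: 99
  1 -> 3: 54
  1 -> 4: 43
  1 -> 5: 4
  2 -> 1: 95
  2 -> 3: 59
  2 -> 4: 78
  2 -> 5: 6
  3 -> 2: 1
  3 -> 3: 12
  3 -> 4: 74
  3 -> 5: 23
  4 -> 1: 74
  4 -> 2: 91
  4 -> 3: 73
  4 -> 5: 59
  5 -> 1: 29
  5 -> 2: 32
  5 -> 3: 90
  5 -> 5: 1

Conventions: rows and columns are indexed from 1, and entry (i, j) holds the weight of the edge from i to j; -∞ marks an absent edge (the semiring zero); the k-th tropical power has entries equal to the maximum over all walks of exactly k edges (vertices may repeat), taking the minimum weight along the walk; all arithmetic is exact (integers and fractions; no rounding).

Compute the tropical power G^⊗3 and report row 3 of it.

G^⊗2:
  [95, 43, 59, 78, 43]
  [74, 95, 73, 59, 59]
  [74, 74, 73, 12, 59]
  [91, 74, 59, 78, 23]
  [32, 29, 32, 74, 23]
G^⊗3:
  [74, 95, 73, 59, 59]
  [95, 74, 59, 78, 59]
  [74, 74, 59, 74, 23]
  [74, 91, 73, 74, 59]
  [74, 74, 73, 32, 59]
Answer: row 3 of G^⊗3 = [74, 74, 59, 74, 23]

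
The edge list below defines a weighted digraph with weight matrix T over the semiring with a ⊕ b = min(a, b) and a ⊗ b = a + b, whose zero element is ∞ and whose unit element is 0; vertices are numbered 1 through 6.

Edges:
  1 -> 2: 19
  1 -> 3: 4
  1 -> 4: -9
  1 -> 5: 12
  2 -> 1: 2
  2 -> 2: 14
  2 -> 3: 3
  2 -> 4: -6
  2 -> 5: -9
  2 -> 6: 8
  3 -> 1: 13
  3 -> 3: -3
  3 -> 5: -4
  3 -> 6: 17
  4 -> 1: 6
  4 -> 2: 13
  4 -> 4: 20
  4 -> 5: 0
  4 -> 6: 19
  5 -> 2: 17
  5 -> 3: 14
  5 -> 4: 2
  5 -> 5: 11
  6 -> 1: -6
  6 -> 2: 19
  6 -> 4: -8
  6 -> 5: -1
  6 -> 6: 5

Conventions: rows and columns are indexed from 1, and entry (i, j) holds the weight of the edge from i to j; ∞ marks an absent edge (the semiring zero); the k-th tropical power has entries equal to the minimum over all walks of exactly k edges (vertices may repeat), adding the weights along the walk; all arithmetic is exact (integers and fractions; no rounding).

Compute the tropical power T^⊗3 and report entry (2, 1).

T^⊗2:
  [-3, 4, 1, 11, -9, 10]
  [0, 7, 0, -7, -6, 13]
  [10, 13, -6, -2, -7, 14]
  [13, 17, 10, -3, 4, 21]
  [8, 15, 11, 11, 2, 21]
  [-2, 5, -2, -15, -8, 10]
T^⊗3:
  [4, 8, -2, -12, -5, 12]
  [-1, 6, -3, -9, -7, 12]
  [4, 10, -9, -5, -10, 11]
  [3, 10, 7, 4, -3, 16]
  [15, 19, 8, -1, 6, 23]
  [-9, -2, -5, -11, -15, 4]
Key observation: the optimum is the walk 2->1->4->1, with weight 2 + (-9) + 6 = -1.
Optimal value attained by: walk 2->1->4->1.
Answer: (T^⊗3)[2][1] = -1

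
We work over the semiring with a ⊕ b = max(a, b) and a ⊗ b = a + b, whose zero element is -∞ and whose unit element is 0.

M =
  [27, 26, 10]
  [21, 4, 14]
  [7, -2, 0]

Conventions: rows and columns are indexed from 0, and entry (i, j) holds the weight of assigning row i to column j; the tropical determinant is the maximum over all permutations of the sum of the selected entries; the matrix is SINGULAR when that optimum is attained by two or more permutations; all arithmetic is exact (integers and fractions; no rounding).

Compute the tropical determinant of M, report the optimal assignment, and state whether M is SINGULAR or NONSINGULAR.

σ = (0, 1, 2): 27 + 4 + 0 = 31
σ = (0, 2, 1): 27 + 14 + (-2) = 39
σ = (1, 0, 2): 26 + 21 + 0 = 47
σ = (1, 2, 0): 26 + 14 + 7 = 47
σ = (2, 0, 1): 10 + 21 + (-2) = 29
σ = (2, 1, 0): 10 + 4 + 7 = 21
Optimal value attained by: σ = (1, 0, 2).
Answer: det⊕(M) = 47; verdict: SINGULAR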